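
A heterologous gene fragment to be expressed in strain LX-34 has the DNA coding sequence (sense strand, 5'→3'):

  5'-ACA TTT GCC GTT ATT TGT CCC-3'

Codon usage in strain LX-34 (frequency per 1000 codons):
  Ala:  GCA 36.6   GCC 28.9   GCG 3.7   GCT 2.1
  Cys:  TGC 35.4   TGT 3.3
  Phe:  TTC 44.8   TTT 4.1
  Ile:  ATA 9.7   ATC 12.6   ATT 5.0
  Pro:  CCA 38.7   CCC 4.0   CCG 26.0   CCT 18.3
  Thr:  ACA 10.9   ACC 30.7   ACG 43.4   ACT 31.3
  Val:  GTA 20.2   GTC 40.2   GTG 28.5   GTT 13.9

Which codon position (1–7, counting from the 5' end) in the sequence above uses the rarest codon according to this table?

6

Codon 1 ACA (Thr): 10.9 per 1000.
Codon 2 TTT (Phe): 4.1 per 1000.
Codon 3 GCC (Ala): 28.9 per 1000.
Codon 4 GTT (Val): 13.9 per 1000.
Codon 5 ATT (Ile): 5.0 per 1000.
Codon 6 TGT (Cys): 3.3 per 1000.
Codon 7 CCC (Pro): 4.0 per 1000.
Lowest frequency is 3.3 at codon 6.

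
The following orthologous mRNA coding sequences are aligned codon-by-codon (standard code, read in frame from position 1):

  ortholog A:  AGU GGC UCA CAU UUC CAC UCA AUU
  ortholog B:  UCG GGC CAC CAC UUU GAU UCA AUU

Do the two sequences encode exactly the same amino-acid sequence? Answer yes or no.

no

Codon 1: AGU Ser / UCG Ser — synonymous.
Codon 2: GGC Gly / GGC Gly — identical.
Codon 3: UCA Ser / CAC His — nonsynonymous.
Codon 4: CAU His / CAC His — synonymous.
Codon 5: UUC Phe / UUU Phe — synonymous.
Codon 6: CAC His / GAU Asp — nonsynonymous.
Codon 7: UCA Ser / UCA Ser — identical.
Codon 8: AUU Ile / AUU Ile — identical.
Nonsynonymous differences: 2 → different protein.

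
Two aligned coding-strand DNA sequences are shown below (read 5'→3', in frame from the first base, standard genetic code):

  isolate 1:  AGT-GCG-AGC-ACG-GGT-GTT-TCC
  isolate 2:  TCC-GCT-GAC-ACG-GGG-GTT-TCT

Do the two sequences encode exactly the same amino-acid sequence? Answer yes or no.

Codon 1: AGT Ser / TCC Ser — synonymous.
Codon 2: GCG Ala / GCT Ala — synonymous.
Codon 3: AGC Ser / GAC Asp — nonsynonymous.
Codon 4: ACG Thr / ACG Thr — identical.
Codon 5: GGT Gly / GGG Gly — synonymous.
Codon 6: GTT Val / GTT Val — identical.
Codon 7: TCC Ser / TCT Ser — synonymous.
Nonsynonymous differences: 1 → different protein.

no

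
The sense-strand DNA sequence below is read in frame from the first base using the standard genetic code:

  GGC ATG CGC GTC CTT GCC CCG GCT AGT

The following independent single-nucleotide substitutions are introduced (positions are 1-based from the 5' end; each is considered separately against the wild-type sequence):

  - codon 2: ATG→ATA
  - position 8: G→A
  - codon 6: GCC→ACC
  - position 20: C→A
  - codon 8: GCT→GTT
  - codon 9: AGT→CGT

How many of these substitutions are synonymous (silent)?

0

Codon 2: ATG (Met) → ATA (Ile) — missense.
Codon 3: CGC (Arg) → CAC (His) — missense.
Codon 6: GCC (Ala) → ACC (Thr) — missense.
Codon 7: CCG (Pro) → CAG (Gln) — missense.
Codon 8: GCT (Ala) → GTT (Val) — missense.
Codon 9: AGT (Ser) → CGT (Arg) — missense.
Synonymous: 0 of 6.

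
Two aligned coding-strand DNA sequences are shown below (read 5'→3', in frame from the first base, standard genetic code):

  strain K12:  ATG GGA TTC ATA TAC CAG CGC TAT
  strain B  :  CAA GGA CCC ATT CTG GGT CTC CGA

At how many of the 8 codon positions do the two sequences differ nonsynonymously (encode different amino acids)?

6

Codon 1: ATG Met / CAA Gln — nonsynonymous.
Codon 2: GGA Gly / GGA Gly — identical.
Codon 3: TTC Phe / CCC Pro — nonsynonymous.
Codon 4: ATA Ile / ATT Ile — synonymous.
Codon 5: TAC Tyr / CTG Leu — nonsynonymous.
Codon 6: CAG Gln / GGT Gly — nonsynonymous.
Codon 7: CGC Arg / CTC Leu — nonsynonymous.
Codon 8: TAT Tyr / CGA Arg — nonsynonymous.
Nonsynonymous differences: 6.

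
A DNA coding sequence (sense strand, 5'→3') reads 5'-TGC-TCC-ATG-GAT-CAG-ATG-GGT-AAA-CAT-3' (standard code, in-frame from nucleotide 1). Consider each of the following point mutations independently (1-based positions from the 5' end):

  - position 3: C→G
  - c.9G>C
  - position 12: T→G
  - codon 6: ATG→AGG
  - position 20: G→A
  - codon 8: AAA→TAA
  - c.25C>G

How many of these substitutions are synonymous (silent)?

0

Codon 1: TGC (Cys) → TGG (Trp) — missense.
Codon 3: ATG (Met) → ATC (Ile) — missense.
Codon 4: GAT (Asp) → GAG (Glu) — missense.
Codon 6: ATG (Met) → AGG (Arg) — missense.
Codon 7: GGT (Gly) → GAT (Asp) — missense.
Codon 8: AAA (Lys) → TAA (Stop) — nonsense.
Codon 9: CAT (His) → GAT (Asp) — missense.
Synonymous: 0 of 7.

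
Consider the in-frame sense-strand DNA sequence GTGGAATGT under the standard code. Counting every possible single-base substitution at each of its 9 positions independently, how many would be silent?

5

Codon 1 (GTG, Val): 3 synonymous substitutions.
Codon 2 (GAA, Glu): 1 synonymous substitution.
Codon 3 (TGT, Cys): 1 synonymous substitution.
Total: 3 + 1 + 1 = 5.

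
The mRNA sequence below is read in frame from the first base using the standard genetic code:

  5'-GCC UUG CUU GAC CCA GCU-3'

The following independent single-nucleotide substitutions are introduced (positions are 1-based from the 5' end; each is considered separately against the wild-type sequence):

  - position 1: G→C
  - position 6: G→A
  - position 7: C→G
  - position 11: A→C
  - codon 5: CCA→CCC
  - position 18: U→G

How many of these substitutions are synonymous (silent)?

3

Codon 1: GCC (Ala) → CCC (Pro) — missense.
Codon 2: UUG (Leu) → UUA (Leu) — synonymous.
Codon 3: CUU (Leu) → GUU (Val) — missense.
Codon 4: GAC (Asp) → GCC (Ala) — missense.
Codon 5: CCA (Pro) → CCC (Pro) — synonymous.
Codon 6: GCU (Ala) → GCG (Ala) — synonymous.
Synonymous: 3 of 6.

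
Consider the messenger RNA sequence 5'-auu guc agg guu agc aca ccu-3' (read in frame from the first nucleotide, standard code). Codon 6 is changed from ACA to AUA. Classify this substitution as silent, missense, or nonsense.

Position 17 falls in codon 6: ACA → Thr.
After the substitution the codon is AUA → Ile.
Thr ≠ Ile, so this is a missense mutation.

missense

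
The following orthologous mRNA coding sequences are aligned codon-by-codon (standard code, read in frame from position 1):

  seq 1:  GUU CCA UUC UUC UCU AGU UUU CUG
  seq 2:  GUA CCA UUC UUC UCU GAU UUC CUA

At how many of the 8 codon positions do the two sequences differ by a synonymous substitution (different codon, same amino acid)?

3

Codon 1: GUU Val / GUA Val — synonymous.
Codon 2: CCA Pro / CCA Pro — identical.
Codon 3: UUC Phe / UUC Phe — identical.
Codon 4: UUC Phe / UUC Phe — identical.
Codon 5: UCU Ser / UCU Ser — identical.
Codon 6: AGU Ser / GAU Asp — nonsynonymous.
Codon 7: UUU Phe / UUC Phe — synonymous.
Codon 8: CUG Leu / CUA Leu — synonymous.
Synonymous differences: 3.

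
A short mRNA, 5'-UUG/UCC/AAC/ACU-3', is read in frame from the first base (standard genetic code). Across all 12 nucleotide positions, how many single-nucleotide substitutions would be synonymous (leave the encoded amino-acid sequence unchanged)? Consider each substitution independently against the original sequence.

Codon 1 (UUG, Leu): 2 synonymous substitutions.
Codon 2 (UCC, Ser): 3 synonymous substitutions.
Codon 3 (AAC, Asn): 1 synonymous substitution.
Codon 4 (ACU, Thr): 3 synonymous substitutions.
Total: 2 + 3 + 1 + 3 = 9.

9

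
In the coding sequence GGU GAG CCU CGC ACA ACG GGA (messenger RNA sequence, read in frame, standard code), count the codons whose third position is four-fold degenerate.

Codon 1 GGU (Gly): third position 4-fold.
Codon 2 GAG (Glu): third position 2-fold.
Codon 3 CCU (Pro): third position 4-fold.
Codon 4 CGC (Arg): third position 4-fold.
Codon 5 ACA (Thr): third position 4-fold.
Codon 6 ACG (Thr): third position 4-fold.
Codon 7 GGA (Gly): third position 4-fold.
Four-fold degenerate third positions: 6.

6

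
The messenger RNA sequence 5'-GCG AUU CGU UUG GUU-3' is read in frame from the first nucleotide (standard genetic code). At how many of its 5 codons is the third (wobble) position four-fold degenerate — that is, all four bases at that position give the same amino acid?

3

Codon 1 GCG (Ala): third position 4-fold.
Codon 2 AUU (Ile): third position 3-fold.
Codon 3 CGU (Arg): third position 4-fold.
Codon 4 UUG (Leu): third position 2-fold.
Codon 5 GUU (Val): third position 4-fold.
Four-fold degenerate third positions: 3.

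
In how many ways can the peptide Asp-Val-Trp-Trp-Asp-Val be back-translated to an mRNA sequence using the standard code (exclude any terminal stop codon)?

Asp: 2 codons.
Val: 4 codons.
Trp: 1 codon.
Trp: 1 codon.
Asp: 2 codons.
Val: 4 codons.
2 × 4 × 1 × 1 × 2 × 4 = 64.

64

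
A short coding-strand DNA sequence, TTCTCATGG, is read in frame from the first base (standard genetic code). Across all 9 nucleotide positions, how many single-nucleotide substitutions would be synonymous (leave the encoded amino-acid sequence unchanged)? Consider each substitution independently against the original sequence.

4

Codon 1 (TTC, Phe): 1 synonymous substitution.
Codon 2 (TCA, Ser): 3 synonymous substitutions.
Codon 3 (TGG, Trp): 0 synonymous substitutions.
Total: 1 + 3 + 0 = 4.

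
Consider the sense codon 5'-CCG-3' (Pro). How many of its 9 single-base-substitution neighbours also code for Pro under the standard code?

Position 1: none → 0 synonymous.
Position 2: none → 0 synonymous.
Position 3: CCU, CCC, CCA → 3 synonymous.
Total: 0 + 0 + 3 = 3.

3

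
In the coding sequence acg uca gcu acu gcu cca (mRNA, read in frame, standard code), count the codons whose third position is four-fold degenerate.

Codon 1 ACG (Thr): third position 4-fold.
Codon 2 UCA (Ser): third position 4-fold.
Codon 3 GCU (Ala): third position 4-fold.
Codon 4 ACU (Thr): third position 4-fold.
Codon 5 GCU (Ala): third position 4-fold.
Codon 6 CCA (Pro): third position 4-fold.
Four-fold degenerate third positions: 6.

6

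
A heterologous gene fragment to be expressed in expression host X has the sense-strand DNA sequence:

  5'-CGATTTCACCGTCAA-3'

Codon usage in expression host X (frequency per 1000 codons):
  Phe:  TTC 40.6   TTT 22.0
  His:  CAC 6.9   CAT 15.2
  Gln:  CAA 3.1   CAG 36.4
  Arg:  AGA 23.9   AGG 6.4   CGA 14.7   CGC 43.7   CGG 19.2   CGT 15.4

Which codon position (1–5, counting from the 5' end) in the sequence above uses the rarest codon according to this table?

5

Codon 1 CGA (Arg): 14.7 per 1000.
Codon 2 TTT (Phe): 22.0 per 1000.
Codon 3 CAC (His): 6.9 per 1000.
Codon 4 CGT (Arg): 15.4 per 1000.
Codon 5 CAA (Gln): 3.1 per 1000.
Lowest frequency is 3.1 at codon 5.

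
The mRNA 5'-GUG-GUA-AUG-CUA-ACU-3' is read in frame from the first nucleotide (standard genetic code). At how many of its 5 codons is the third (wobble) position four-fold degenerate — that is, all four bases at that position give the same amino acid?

Codon 1 GUG (Val): third position 4-fold.
Codon 2 GUA (Val): third position 4-fold.
Codon 3 AUG (Met): third position 1-fold.
Codon 4 CUA (Leu): third position 4-fold.
Codon 5 ACU (Thr): third position 4-fold.
Four-fold degenerate third positions: 4.

4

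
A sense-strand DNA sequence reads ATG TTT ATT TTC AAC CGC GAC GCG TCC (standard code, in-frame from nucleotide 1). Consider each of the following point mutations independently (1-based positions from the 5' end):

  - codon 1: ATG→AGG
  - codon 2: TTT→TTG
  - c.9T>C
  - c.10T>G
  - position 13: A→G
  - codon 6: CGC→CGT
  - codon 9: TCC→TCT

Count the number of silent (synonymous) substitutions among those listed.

3

Codon 1: ATG (Met) → AGG (Arg) — missense.
Codon 2: TTT (Phe) → TTG (Leu) — missense.
Codon 3: ATT (Ile) → ATC (Ile) — synonymous.
Codon 4: TTC (Phe) → GTC (Val) — missense.
Codon 5: AAC (Asn) → GAC (Asp) — missense.
Codon 6: CGC (Arg) → CGT (Arg) — synonymous.
Codon 9: TCC (Ser) → TCT (Ser) — synonymous.
Synonymous: 3 of 7.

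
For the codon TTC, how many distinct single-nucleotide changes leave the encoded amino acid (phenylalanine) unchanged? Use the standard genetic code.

1

Position 1: none → 0 synonymous.
Position 2: none → 0 synonymous.
Position 3: TTT → 1 synonymous.
Total: 0 + 0 + 1 = 1.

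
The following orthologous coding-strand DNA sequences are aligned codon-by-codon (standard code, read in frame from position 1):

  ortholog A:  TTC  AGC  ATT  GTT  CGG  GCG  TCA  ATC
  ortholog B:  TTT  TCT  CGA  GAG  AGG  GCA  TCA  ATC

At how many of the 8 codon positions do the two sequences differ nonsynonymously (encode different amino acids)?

Codon 1: TTC Phe / TTT Phe — synonymous.
Codon 2: AGC Ser / TCT Ser — synonymous.
Codon 3: ATT Ile / CGA Arg — nonsynonymous.
Codon 4: GTT Val / GAG Glu — nonsynonymous.
Codon 5: CGG Arg / AGG Arg — synonymous.
Codon 6: GCG Ala / GCA Ala — synonymous.
Codon 7: TCA Ser / TCA Ser — identical.
Codon 8: ATC Ile / ATC Ile — identical.
Nonsynonymous differences: 2.

2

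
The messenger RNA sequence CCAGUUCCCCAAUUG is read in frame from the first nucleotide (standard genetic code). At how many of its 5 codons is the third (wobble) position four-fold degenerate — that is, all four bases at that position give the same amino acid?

3

Codon 1 CCA (Pro): third position 4-fold.
Codon 2 GUU (Val): third position 4-fold.
Codon 3 CCC (Pro): third position 4-fold.
Codon 4 CAA (Gln): third position 2-fold.
Codon 5 UUG (Leu): third position 2-fold.
Four-fold degenerate third positions: 3.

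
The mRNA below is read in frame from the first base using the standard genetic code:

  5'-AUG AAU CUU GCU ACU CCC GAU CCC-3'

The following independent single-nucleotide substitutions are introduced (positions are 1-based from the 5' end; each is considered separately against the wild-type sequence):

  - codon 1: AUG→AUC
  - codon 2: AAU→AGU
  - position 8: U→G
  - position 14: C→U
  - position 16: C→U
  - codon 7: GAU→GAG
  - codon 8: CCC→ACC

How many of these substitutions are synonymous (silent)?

Codon 1: AUG (Met) → AUC (Ile) — missense.
Codon 2: AAU (Asn) → AGU (Ser) — missense.
Codon 3: CUU (Leu) → CGU (Arg) — missense.
Codon 5: ACU (Thr) → AUU (Ile) — missense.
Codon 6: CCC (Pro) → UCC (Ser) — missense.
Codon 7: GAU (Asp) → GAG (Glu) — missense.
Codon 8: CCC (Pro) → ACC (Thr) — missense.
Synonymous: 0 of 7.

0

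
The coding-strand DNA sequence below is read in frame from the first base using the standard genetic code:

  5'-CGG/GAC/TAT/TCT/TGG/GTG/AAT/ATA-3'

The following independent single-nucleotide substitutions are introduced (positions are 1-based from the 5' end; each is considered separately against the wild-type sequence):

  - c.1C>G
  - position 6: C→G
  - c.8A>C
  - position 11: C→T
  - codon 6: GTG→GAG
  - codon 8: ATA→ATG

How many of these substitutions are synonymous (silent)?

Codon 1: CGG (Arg) → GGG (Gly) — missense.
Codon 2: GAC (Asp) → GAG (Glu) — missense.
Codon 3: TAT (Tyr) → TCT (Ser) — missense.
Codon 4: TCT (Ser) → TTT (Phe) — missense.
Codon 6: GTG (Val) → GAG (Glu) — missense.
Codon 8: ATA (Ile) → ATG (Met) — missense.
Synonymous: 0 of 6.

0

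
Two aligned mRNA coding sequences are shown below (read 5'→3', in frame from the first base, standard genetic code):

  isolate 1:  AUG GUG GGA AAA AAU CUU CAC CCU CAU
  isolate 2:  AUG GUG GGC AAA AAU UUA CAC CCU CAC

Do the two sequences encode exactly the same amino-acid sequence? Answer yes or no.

Codon 1: AUG Met / AUG Met — identical.
Codon 2: GUG Val / GUG Val — identical.
Codon 3: GGA Gly / GGC Gly — synonymous.
Codon 4: AAA Lys / AAA Lys — identical.
Codon 5: AAU Asn / AAU Asn — identical.
Codon 6: CUU Leu / UUA Leu — synonymous.
Codon 7: CAC His / CAC His — identical.
Codon 8: CCU Pro / CCU Pro — identical.
Codon 9: CAU His / CAC His — synonymous.
Nonsynonymous differences: 0 → same protein.

yes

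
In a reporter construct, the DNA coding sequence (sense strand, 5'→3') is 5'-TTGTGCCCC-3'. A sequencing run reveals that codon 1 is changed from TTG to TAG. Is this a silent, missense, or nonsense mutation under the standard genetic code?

nonsense

Position 2 falls in codon 1: TTG → Leu.
After the substitution the codon is TAG → Stop.
The new codon is a stop codon, so this is a nonsense mutation.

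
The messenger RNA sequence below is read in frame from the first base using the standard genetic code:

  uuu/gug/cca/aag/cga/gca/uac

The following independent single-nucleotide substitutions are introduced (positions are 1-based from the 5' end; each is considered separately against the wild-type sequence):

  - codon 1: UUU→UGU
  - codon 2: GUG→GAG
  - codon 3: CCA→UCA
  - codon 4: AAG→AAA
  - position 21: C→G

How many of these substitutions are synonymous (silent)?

Codon 1: UUU (Phe) → UGU (Cys) — missense.
Codon 2: GUG (Val) → GAG (Glu) — missense.
Codon 3: CCA (Pro) → UCA (Ser) — missense.
Codon 4: AAG (Lys) → AAA (Lys) — synonymous.
Codon 7: UAC (Tyr) → UAG (Stop) — nonsense.
Synonymous: 1 of 5.

1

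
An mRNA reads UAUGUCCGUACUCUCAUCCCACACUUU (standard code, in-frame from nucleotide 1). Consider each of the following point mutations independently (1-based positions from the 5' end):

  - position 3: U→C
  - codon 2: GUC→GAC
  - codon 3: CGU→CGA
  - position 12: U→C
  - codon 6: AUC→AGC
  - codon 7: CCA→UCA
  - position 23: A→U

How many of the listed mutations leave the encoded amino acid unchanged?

3

Codon 1: UAU (Tyr) → UAC (Tyr) — synonymous.
Codon 2: GUC (Val) → GAC (Asp) — missense.
Codon 3: CGU (Arg) → CGA (Arg) — synonymous.
Codon 4: ACU (Thr) → ACC (Thr) — synonymous.
Codon 6: AUC (Ile) → AGC (Ser) — missense.
Codon 7: CCA (Pro) → UCA (Ser) — missense.
Codon 8: CAC (His) → CUC (Leu) — missense.
Synonymous: 3 of 7.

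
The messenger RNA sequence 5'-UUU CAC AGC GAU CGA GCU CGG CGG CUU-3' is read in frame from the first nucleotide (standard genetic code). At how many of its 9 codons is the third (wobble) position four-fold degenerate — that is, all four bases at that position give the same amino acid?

5

Codon 1 UUU (Phe): third position 2-fold.
Codon 2 CAC (His): third position 2-fold.
Codon 3 AGC (Ser): third position 2-fold.
Codon 4 GAU (Asp): third position 2-fold.
Codon 5 CGA (Arg): third position 4-fold.
Codon 6 GCU (Ala): third position 4-fold.
Codon 7 CGG (Arg): third position 4-fold.
Codon 8 CGG (Arg): third position 4-fold.
Codon 9 CUU (Leu): third position 4-fold.
Four-fold degenerate third positions: 5.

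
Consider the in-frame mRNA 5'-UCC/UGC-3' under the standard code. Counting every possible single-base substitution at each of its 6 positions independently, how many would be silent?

4

Codon 1 (UCC, Ser): 3 synonymous substitutions.
Codon 2 (UGC, Cys): 1 synonymous substitution.
Total: 3 + 1 = 4.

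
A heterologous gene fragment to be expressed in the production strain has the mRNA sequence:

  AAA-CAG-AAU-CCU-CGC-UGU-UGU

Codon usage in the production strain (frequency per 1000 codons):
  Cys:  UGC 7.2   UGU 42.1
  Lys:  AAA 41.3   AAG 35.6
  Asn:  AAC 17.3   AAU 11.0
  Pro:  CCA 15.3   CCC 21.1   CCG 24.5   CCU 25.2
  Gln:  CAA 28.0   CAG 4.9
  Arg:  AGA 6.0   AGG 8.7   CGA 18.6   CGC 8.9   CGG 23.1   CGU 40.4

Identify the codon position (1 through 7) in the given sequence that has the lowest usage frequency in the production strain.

Codon 1 AAA (Lys): 41.3 per 1000.
Codon 2 CAG (Gln): 4.9 per 1000.
Codon 3 AAU (Asn): 11.0 per 1000.
Codon 4 CCU (Pro): 25.2 per 1000.
Codon 5 CGC (Arg): 8.9 per 1000.
Codon 6 UGU (Cys): 42.1 per 1000.
Codon 7 UGU (Cys): 42.1 per 1000.
Lowest frequency is 4.9 at codon 2.

2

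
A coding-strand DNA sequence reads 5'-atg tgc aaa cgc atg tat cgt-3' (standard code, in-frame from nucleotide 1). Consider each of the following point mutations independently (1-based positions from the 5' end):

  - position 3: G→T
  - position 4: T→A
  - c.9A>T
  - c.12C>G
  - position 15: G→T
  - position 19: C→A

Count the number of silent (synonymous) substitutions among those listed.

Codon 1: ATG (Met) → ATT (Ile) — missense.
Codon 2: TGC (Cys) → AGC (Ser) — missense.
Codon 3: AAA (Lys) → AAT (Asn) — missense.
Codon 4: CGC (Arg) → CGG (Arg) — synonymous.
Codon 5: ATG (Met) → ATT (Ile) — missense.
Codon 7: CGT (Arg) → AGT (Ser) — missense.
Synonymous: 1 of 6.

1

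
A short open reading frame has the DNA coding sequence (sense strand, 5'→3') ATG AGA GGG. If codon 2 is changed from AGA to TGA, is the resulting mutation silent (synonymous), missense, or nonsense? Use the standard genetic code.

nonsense

Position 4 falls in codon 2: AGA → Arg.
After the substitution the codon is TGA → Stop.
The new codon is a stop codon, so this is a nonsense mutation.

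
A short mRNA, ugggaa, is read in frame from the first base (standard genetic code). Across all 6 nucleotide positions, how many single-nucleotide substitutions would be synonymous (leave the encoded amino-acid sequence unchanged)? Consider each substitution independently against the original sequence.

Codon 1 (UGG, Trp): 0 synonymous substitutions.
Codon 2 (GAA, Glu): 1 synonymous substitution.
Total: 0 + 1 = 1.

1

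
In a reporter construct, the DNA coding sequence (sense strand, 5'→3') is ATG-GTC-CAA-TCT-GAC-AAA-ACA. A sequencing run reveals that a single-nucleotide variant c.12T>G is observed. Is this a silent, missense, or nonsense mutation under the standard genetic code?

silent

Position 12 falls in codon 4: TCT → Ser.
After the substitution the codon is TCG → Ser.
Both encode Ser, so the change is synonymous.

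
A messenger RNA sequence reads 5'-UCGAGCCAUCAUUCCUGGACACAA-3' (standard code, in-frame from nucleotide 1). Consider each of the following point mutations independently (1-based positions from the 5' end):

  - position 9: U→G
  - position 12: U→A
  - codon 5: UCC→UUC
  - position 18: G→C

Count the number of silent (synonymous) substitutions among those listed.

Codon 3: CAU (His) → CAG (Gln) — missense.
Codon 4: CAU (His) → CAA (Gln) — missense.
Codon 5: UCC (Ser) → UUC (Phe) — missense.
Codon 6: UGG (Trp) → UGC (Cys) — missense.
Synonymous: 0 of 4.

0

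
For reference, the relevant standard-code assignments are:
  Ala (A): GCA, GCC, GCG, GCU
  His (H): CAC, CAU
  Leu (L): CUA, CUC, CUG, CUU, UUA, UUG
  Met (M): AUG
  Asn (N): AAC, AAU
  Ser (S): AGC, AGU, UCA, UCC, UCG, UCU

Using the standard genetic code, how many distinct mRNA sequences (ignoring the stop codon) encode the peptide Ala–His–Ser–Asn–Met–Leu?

Ala: 4 codons.
His: 2 codons.
Ser: 6 codons.
Asn: 2 codons.
Met: 1 codon.
Leu: 6 codons.
4 × 2 × 6 × 2 × 1 × 6 = 576.

576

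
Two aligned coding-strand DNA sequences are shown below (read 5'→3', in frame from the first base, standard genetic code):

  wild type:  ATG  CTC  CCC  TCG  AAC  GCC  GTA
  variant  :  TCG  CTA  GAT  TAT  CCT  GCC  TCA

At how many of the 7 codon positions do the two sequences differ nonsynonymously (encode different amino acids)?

Codon 1: ATG Met / TCG Ser — nonsynonymous.
Codon 2: CTC Leu / CTA Leu — synonymous.
Codon 3: CCC Pro / GAT Asp — nonsynonymous.
Codon 4: TCG Ser / TAT Tyr — nonsynonymous.
Codon 5: AAC Asn / CCT Pro — nonsynonymous.
Codon 6: GCC Ala / GCC Ala — identical.
Codon 7: GTA Val / TCA Ser — nonsynonymous.
Nonsynonymous differences: 5.

5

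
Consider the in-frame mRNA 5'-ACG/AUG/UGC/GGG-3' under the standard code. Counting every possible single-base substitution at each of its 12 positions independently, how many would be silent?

Codon 1 (ACG, Thr): 3 synonymous substitutions.
Codon 2 (AUG, Met): 0 synonymous substitutions.
Codon 3 (UGC, Cys): 1 synonymous substitution.
Codon 4 (GGG, Gly): 3 synonymous substitutions.
Total: 3 + 0 + 1 + 3 = 7.

7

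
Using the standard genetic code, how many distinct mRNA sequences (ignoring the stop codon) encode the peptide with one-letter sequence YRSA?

Tyr: 2 codons.
Arg: 6 codons.
Ser: 6 codons.
Ala: 4 codons.
2 × 6 × 6 × 4 = 288.

288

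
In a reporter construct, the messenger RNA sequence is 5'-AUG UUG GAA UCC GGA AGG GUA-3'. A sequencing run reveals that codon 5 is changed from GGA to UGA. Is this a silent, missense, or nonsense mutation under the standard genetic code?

Position 13 falls in codon 5: GGA → Gly.
After the substitution the codon is UGA → Stop.
The new codon is a stop codon, so this is a nonsense mutation.

nonsense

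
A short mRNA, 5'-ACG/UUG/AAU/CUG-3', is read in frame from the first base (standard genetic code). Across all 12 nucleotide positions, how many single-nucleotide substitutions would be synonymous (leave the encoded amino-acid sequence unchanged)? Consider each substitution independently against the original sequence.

10

Codon 1 (ACG, Thr): 3 synonymous substitutions.
Codon 2 (UUG, Leu): 2 synonymous substitutions.
Codon 3 (AAU, Asn): 1 synonymous substitution.
Codon 4 (CUG, Leu): 4 synonymous substitutions.
Total: 3 + 2 + 1 + 4 = 10.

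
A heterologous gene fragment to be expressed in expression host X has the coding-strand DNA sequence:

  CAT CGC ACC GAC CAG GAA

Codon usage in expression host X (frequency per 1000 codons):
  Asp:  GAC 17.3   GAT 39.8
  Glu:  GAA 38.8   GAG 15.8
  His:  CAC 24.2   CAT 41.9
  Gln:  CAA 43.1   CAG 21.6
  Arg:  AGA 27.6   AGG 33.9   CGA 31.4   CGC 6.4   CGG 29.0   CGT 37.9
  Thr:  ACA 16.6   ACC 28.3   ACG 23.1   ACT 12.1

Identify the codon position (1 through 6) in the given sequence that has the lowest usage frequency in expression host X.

2

Codon 1 CAT (His): 41.9 per 1000.
Codon 2 CGC (Arg): 6.4 per 1000.
Codon 3 ACC (Thr): 28.3 per 1000.
Codon 4 GAC (Asp): 17.3 per 1000.
Codon 5 CAG (Gln): 21.6 per 1000.
Codon 6 GAA (Glu): 38.8 per 1000.
Lowest frequency is 6.4 at codon 2.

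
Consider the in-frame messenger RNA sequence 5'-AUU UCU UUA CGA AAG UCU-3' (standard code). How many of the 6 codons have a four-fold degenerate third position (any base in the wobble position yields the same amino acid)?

Codon 1 AUU (Ile): third position 3-fold.
Codon 2 UCU (Ser): third position 4-fold.
Codon 3 UUA (Leu): third position 2-fold.
Codon 4 CGA (Arg): third position 4-fold.
Codon 5 AAG (Lys): third position 2-fold.
Codon 6 UCU (Ser): third position 4-fold.
Four-fold degenerate third positions: 3.

3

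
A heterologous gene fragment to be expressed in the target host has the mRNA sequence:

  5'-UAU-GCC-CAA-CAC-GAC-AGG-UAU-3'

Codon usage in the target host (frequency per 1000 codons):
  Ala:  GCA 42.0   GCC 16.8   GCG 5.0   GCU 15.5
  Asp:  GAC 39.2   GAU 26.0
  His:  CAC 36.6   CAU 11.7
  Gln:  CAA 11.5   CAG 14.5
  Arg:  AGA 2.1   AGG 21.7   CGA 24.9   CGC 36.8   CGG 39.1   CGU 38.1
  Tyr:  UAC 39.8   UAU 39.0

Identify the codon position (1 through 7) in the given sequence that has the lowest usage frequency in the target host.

3

Codon 1 UAU (Tyr): 39.0 per 1000.
Codon 2 GCC (Ala): 16.8 per 1000.
Codon 3 CAA (Gln): 11.5 per 1000.
Codon 4 CAC (His): 36.6 per 1000.
Codon 5 GAC (Asp): 39.2 per 1000.
Codon 6 AGG (Arg): 21.7 per 1000.
Codon 7 UAU (Tyr): 39.0 per 1000.
Lowest frequency is 11.5 at codon 3.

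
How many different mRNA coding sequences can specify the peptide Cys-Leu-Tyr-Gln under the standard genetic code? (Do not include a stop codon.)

Cys: 2 codons.
Leu: 6 codons.
Tyr: 2 codons.
Gln: 2 codons.
2 × 6 × 2 × 2 = 48.

48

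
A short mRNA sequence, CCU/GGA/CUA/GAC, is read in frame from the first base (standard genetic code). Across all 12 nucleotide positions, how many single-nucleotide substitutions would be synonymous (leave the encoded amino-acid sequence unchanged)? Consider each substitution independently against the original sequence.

11

Codon 1 (CCU, Pro): 3 synonymous substitutions.
Codon 2 (GGA, Gly): 3 synonymous substitutions.
Codon 3 (CUA, Leu): 4 synonymous substitutions.
Codon 4 (GAC, Asp): 1 synonymous substitution.
Total: 3 + 3 + 4 + 1 = 11.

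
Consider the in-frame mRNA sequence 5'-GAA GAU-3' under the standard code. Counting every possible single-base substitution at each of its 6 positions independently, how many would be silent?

Codon 1 (GAA, Glu): 1 synonymous substitution.
Codon 2 (GAU, Asp): 1 synonymous substitution.
Total: 1 + 1 = 2.

2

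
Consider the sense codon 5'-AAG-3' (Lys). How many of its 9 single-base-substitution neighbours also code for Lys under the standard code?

1

Position 1: none → 0 synonymous.
Position 2: none → 0 synonymous.
Position 3: AAA → 1 synonymous.
Total: 0 + 0 + 1 = 1.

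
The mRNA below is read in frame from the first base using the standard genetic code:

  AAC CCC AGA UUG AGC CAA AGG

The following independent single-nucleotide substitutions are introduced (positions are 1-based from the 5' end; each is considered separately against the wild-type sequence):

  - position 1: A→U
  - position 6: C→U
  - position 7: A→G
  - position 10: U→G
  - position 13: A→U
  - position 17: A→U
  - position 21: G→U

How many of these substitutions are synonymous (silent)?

1

Codon 1: AAC (Asn) → UAC (Tyr) — missense.
Codon 2: CCC (Pro) → CCU (Pro) — synonymous.
Codon 3: AGA (Arg) → GGA (Gly) — missense.
Codon 4: UUG (Leu) → GUG (Val) — missense.
Codon 5: AGC (Ser) → UGC (Cys) — missense.
Codon 6: CAA (Gln) → CUA (Leu) — missense.
Codon 7: AGG (Arg) → AGU (Ser) — missense.
Synonymous: 1 of 7.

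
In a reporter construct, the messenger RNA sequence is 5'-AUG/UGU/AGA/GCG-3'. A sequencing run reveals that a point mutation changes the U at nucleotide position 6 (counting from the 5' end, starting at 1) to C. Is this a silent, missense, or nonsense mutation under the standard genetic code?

silent

Position 6 falls in codon 2: UGU → Cys.
After the substitution the codon is UGC → Cys.
Both encode Cys, so the change is synonymous.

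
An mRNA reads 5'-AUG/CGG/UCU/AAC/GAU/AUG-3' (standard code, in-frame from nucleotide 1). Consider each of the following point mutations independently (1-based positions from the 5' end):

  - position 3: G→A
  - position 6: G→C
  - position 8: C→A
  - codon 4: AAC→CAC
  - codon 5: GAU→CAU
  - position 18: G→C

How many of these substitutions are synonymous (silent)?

1

Codon 1: AUG (Met) → AUA (Ile) — missense.
Codon 2: CGG (Arg) → CGC (Arg) — synonymous.
Codon 3: UCU (Ser) → UAU (Tyr) — missense.
Codon 4: AAC (Asn) → CAC (His) — missense.
Codon 5: GAU (Asp) → CAU (His) — missense.
Codon 6: AUG (Met) → AUC (Ile) — missense.
Synonymous: 1 of 6.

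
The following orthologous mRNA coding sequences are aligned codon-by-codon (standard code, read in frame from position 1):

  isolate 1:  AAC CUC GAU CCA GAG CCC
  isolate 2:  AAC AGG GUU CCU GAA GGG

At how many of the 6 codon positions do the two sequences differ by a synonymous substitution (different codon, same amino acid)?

2

Codon 1: AAC Asn / AAC Asn — identical.
Codon 2: CUC Leu / AGG Arg — nonsynonymous.
Codon 3: GAU Asp / GUU Val — nonsynonymous.
Codon 4: CCA Pro / CCU Pro — synonymous.
Codon 5: GAG Glu / GAA Glu — synonymous.
Codon 6: CCC Pro / GGG Gly — nonsynonymous.
Synonymous differences: 2.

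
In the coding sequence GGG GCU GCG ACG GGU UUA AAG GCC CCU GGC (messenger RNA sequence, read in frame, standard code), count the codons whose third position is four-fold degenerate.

8

Codon 1 GGG (Gly): third position 4-fold.
Codon 2 GCU (Ala): third position 4-fold.
Codon 3 GCG (Ala): third position 4-fold.
Codon 4 ACG (Thr): third position 4-fold.
Codon 5 GGU (Gly): third position 4-fold.
Codon 6 UUA (Leu): third position 2-fold.
Codon 7 AAG (Lys): third position 2-fold.
Codon 8 GCC (Ala): third position 4-fold.
Codon 9 CCU (Pro): third position 4-fold.
Codon 10 GGC (Gly): third position 4-fold.
Four-fold degenerate third positions: 8.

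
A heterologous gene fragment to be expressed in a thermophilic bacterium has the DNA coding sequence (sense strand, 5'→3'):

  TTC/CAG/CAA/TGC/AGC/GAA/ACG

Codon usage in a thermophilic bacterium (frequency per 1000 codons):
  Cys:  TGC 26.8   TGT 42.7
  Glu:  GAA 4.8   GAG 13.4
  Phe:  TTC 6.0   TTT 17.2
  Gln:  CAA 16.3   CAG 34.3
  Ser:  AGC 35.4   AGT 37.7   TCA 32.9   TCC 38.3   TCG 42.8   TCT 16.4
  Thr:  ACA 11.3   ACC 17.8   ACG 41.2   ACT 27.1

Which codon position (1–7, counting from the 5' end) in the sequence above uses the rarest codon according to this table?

Codon 1 TTC (Phe): 6.0 per 1000.
Codon 2 CAG (Gln): 34.3 per 1000.
Codon 3 CAA (Gln): 16.3 per 1000.
Codon 4 TGC (Cys): 26.8 per 1000.
Codon 5 AGC (Ser): 35.4 per 1000.
Codon 6 GAA (Glu): 4.8 per 1000.
Codon 7 ACG (Thr): 41.2 per 1000.
Lowest frequency is 4.8 at codon 6.

6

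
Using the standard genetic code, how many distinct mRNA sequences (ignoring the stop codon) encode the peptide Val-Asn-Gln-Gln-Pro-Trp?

128

Val: 4 codons.
Asn: 2 codons.
Gln: 2 codons.
Gln: 2 codons.
Pro: 4 codons.
Trp: 1 codon.
4 × 2 × 2 × 2 × 4 × 1 = 128.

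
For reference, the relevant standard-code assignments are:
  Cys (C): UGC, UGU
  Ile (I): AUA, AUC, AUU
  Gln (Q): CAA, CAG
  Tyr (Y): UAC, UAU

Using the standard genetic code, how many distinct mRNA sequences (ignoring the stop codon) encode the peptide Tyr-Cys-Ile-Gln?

24

Tyr: 2 codons.
Cys: 2 codons.
Ile: 3 codons.
Gln: 2 codons.
2 × 2 × 3 × 2 = 24.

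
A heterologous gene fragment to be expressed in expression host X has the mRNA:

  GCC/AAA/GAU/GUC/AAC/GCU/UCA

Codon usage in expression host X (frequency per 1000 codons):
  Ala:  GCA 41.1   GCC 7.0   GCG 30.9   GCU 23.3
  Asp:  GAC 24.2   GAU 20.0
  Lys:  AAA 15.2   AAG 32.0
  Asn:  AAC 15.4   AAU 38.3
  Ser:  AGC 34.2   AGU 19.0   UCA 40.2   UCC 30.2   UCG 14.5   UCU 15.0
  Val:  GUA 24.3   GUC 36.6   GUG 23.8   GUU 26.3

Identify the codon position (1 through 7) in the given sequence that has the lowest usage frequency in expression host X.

1

Codon 1 GCC (Ala): 7.0 per 1000.
Codon 2 AAA (Lys): 15.2 per 1000.
Codon 3 GAU (Asp): 20.0 per 1000.
Codon 4 GUC (Val): 36.6 per 1000.
Codon 5 AAC (Asn): 15.4 per 1000.
Codon 6 GCU (Ala): 23.3 per 1000.
Codon 7 UCA (Ser): 40.2 per 1000.
Lowest frequency is 7.0 at codon 1.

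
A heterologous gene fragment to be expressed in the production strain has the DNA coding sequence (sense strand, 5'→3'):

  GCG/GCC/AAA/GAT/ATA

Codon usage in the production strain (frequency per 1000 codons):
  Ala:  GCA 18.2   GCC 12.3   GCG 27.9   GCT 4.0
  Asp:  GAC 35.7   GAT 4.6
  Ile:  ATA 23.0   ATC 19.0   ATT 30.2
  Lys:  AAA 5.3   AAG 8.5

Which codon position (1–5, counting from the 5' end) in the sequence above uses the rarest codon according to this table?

Codon 1 GCG (Ala): 27.9 per 1000.
Codon 2 GCC (Ala): 12.3 per 1000.
Codon 3 AAA (Lys): 5.3 per 1000.
Codon 4 GAT (Asp): 4.6 per 1000.
Codon 5 ATA (Ile): 23.0 per 1000.
Lowest frequency is 4.6 at codon 4.

4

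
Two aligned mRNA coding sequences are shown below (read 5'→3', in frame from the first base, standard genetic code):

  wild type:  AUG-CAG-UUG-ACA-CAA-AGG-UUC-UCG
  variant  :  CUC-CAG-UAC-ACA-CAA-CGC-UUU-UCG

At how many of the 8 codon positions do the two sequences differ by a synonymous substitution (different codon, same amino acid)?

2

Codon 1: AUG Met / CUC Leu — nonsynonymous.
Codon 2: CAG Gln / CAG Gln — identical.
Codon 3: UUG Leu / UAC Tyr — nonsynonymous.
Codon 4: ACA Thr / ACA Thr — identical.
Codon 5: CAA Gln / CAA Gln — identical.
Codon 6: AGG Arg / CGC Arg — synonymous.
Codon 7: UUC Phe / UUU Phe — synonymous.
Codon 8: UCG Ser / UCG Ser — identical.
Synonymous differences: 2.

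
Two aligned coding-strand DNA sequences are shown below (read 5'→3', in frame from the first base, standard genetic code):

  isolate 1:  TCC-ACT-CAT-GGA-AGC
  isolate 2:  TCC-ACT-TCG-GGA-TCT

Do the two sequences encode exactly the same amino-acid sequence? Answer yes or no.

Codon 1: TCC Ser / TCC Ser — identical.
Codon 2: ACT Thr / ACT Thr — identical.
Codon 3: CAT His / TCG Ser — nonsynonymous.
Codon 4: GGA Gly / GGA Gly — identical.
Codon 5: AGC Ser / TCT Ser — synonymous.
Nonsynonymous differences: 1 → different protein.

no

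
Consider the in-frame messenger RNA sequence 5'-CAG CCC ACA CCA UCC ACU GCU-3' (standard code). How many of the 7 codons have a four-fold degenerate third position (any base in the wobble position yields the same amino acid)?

Codon 1 CAG (Gln): third position 2-fold.
Codon 2 CCC (Pro): third position 4-fold.
Codon 3 ACA (Thr): third position 4-fold.
Codon 4 CCA (Pro): third position 4-fold.
Codon 5 UCC (Ser): third position 4-fold.
Codon 6 ACU (Thr): third position 4-fold.
Codon 7 GCU (Ala): third position 4-fold.
Four-fold degenerate third positions: 6.

6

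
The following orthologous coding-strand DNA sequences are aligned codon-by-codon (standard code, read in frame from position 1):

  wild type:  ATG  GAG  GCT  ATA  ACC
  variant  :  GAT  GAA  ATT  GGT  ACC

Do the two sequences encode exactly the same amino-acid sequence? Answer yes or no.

no

Codon 1: ATG Met / GAT Asp — nonsynonymous.
Codon 2: GAG Glu / GAA Glu — synonymous.
Codon 3: GCT Ala / ATT Ile — nonsynonymous.
Codon 4: ATA Ile / GGT Gly — nonsynonymous.
Codon 5: ACC Thr / ACC Thr — identical.
Nonsynonymous differences: 3 → different protein.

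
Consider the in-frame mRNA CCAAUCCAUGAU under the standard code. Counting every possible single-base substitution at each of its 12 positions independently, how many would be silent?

Codon 1 (CCA, Pro): 3 synonymous substitutions.
Codon 2 (AUC, Ile): 2 synonymous substitutions.
Codon 3 (CAU, His): 1 synonymous substitution.
Codon 4 (GAU, Asp): 1 synonymous substitution.
Total: 3 + 2 + 1 + 1 = 7.

7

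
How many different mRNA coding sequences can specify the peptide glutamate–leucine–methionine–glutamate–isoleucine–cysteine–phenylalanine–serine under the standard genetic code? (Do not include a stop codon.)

1728

Glu: 2 codons.
Leu: 6 codons.
Met: 1 codon.
Glu: 2 codons.
Ile: 3 codons.
Cys: 2 codons.
Phe: 2 codons.
Ser: 6 codons.
2 × 6 × 1 × 2 × 3 × 2 × 2 × 6 = 1728.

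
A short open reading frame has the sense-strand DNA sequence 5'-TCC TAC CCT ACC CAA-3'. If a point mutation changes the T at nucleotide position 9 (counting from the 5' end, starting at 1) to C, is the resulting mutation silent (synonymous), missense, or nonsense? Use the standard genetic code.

Position 9 falls in codon 3: CCT → Pro.
After the substitution the codon is CCC → Pro.
Both encode Pro, so the change is synonymous.

silent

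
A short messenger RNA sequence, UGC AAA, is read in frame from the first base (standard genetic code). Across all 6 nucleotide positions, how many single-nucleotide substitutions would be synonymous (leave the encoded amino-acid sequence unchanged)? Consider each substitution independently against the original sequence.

2

Codon 1 (UGC, Cys): 1 synonymous substitution.
Codon 2 (AAA, Lys): 1 synonymous substitution.
Total: 1 + 1 = 2.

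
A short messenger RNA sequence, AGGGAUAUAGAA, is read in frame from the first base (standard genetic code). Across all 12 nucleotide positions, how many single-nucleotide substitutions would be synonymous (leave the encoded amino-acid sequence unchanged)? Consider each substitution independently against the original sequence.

6

Codon 1 (AGG, Arg): 2 synonymous substitutions.
Codon 2 (GAU, Asp): 1 synonymous substitution.
Codon 3 (AUA, Ile): 2 synonymous substitutions.
Codon 4 (GAA, Glu): 1 synonymous substitution.
Total: 2 + 1 + 2 + 1 = 6.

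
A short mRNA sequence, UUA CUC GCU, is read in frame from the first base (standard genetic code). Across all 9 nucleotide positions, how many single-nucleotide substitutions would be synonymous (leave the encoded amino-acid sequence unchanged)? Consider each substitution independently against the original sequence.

Codon 1 (UUA, Leu): 2 synonymous substitutions.
Codon 2 (CUC, Leu): 3 synonymous substitutions.
Codon 3 (GCU, Ala): 3 synonymous substitutions.
Total: 2 + 3 + 3 = 8.

8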